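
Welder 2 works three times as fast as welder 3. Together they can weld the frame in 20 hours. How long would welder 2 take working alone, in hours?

Let welder 3's rate be r; then welder 2's rate is 3r, so together (3 + 1)r = 4r = 1/20.
Thus r = 1/80 per hour.
Welder 3 alone: 80 hours; welder 2 alone: 80/3 hours.

80/3 hours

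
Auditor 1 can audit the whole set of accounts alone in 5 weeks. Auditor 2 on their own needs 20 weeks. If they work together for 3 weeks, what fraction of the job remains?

1/4

Combined rate: 1/5 + 1/20 = (4 + 1)/20 = 5/20 = 1/4 per week.
In 3 weeks they complete 3·1/4 = 3/4 of the job.
So 1/4 remains.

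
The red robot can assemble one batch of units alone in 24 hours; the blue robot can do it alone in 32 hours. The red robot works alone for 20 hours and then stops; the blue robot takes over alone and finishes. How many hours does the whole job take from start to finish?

76/3 hours

In 20 hours the red robot does 20/24 = 5/6 of the job, leaving 1/6.
The blue robot works at 1/32 per hour, so finishing takes 1/6 ÷ 1/32 = 16/3 hours.
Total time = 20 + 16/3 = 76/3 hours.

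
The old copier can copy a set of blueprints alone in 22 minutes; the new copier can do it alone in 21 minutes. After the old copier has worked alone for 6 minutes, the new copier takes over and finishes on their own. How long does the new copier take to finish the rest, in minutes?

In 6 minutes the old copier does 6/22 = 3/11 of the job, leaving 8/11.
The new copier works at 1/21 per minute, so finishing takes 8/11 ÷ 1/21 = 168/11 minutes.

168/11 minutes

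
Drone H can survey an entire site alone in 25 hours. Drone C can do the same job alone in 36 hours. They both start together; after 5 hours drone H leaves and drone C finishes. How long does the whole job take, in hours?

144/5 hours

In the first 5 hours the combined rate is 61/900, so 61/180 of the job is done, leaving 119/180.
After drone H leaves the rate is 1/36 per hour; the remaining 119/180 takes 119/5 hours.
Total = 5 + 119/5 = 144/5 hours.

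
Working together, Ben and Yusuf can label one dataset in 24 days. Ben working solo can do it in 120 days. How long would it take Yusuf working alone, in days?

Combined rate is 1/24 per day.
Known contribution: 1/120 per day.
So Yusuf's rate is 1/24 − 1/120 = 1/30, meaning 30 days alone.

30 days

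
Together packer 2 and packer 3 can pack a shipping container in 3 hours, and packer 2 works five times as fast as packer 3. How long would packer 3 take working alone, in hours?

18 hours

Let packer 3's rate be r; then packer 2's rate is 5r, so together (5 + 1)r = 6r = 1/3.
Thus r = 1/18 per hour.
Packer 3 alone: 18 hours; packer 2 alone: 18/5 hours.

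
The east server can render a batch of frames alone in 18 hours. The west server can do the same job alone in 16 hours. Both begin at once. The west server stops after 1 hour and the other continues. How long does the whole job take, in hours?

135/8 hours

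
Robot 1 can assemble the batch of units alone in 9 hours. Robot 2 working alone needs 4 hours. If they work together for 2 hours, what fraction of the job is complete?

Combined rate: 1/9 + 1/4 = (4 + 9)/36 = 13/36 per hour.
In 2 hours they complete 2·13/36 = 13/18 of the job.

13/18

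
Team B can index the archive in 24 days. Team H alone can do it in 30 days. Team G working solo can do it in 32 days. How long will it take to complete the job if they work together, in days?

Combined rate: 1/24 + 1/30 + 1/32 = (20 + 16 + 15)/480 = 51/480 = 17/160 per day.
Time = 1 ÷ (17/160) = 160/17 days.

160/17 days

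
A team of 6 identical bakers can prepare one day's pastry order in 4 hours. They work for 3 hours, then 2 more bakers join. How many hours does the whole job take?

One baker does 1/24 of the job per hour.
After 3 hours with 6 bakers, 3/4 is done (1/4 left).
With 8 bakers the rate is 8/24 = 1/3, so the rest takes 1/4 ÷ 1/3 = 3/4 hours.
Total = 3 + 3/4 = 15/4 hours.

15/4 hours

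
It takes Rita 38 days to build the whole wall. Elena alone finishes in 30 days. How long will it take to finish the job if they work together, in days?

With two workers the combined time is the product over the sum: 38·30/(38+30) = 1140/68 = 285/17 days.

285/17 days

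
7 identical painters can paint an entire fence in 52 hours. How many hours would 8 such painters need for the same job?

Total work is 7·52 = 364 painter-hours.
With 8 painters: 364/8 = 91/2 hours.

91/2 hours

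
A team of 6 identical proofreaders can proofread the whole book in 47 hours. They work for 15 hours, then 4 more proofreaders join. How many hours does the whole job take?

171/5 hours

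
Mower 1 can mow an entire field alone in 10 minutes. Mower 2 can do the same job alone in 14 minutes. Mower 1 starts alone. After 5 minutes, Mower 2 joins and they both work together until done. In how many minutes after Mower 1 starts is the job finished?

In the first 5 minutes Mower 1 alone does 5/10 = 1/2 of the job, leaving 1/2.
Once everyone is working, combined rate: 1/10 + 1/14 = (7 + 5)/70 = 12/70 = 6/35 per minute.
Remaining 1/2 at 6/35 per minute takes 35/12 minutes.
Total from the start = 5 + 35/12 = 95/12 minutes.

95/12 minutes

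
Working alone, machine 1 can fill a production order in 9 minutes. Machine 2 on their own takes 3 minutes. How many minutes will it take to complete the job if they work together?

Combined rate: 1/9 + 1/3 = (1 + 3)/9 = 4/9 per minute.
Time = 1 ÷ (4/9) = 9/4 minutes.

9/4 minutes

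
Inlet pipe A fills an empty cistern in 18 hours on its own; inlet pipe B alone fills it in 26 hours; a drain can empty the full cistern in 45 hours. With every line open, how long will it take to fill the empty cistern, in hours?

Net rate = 1/18 + 1/26 − 1/45 = (65 + 45 − 26)/1170 = 84/1170 = 14/195 per hour.
Filling time = 1 ÷ (14/195) = 195/14 hours.

195/14 hours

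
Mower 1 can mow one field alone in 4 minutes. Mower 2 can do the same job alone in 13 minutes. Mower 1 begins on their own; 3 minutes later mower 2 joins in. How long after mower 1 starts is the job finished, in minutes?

In the first 3 minutes mower 1 alone does 3/4 of the job, leaving 1/4.
Once everyone is working, combined rate: 1/4 + 1/13 = (13 + 4)/52 = 17/52 per minute.
Remaining 1/4 at 17/52 per minute takes 13/17 minutes.
Total from the start = 3 + 13/17 = 64/17 minutes.

64/17 minutes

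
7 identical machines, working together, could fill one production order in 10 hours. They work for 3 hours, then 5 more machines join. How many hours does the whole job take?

One machine does 1/70 of the job per hour.
After 3 hours with 7 machines, 3/10 is done (7/10 left).
With 12 machines the rate is 12/70 = 6/35, so the rest takes 7/10 ÷ 6/35 = 49/12 hours.
Total = 3 + 49/12 = 85/12 hours.

85/12 hours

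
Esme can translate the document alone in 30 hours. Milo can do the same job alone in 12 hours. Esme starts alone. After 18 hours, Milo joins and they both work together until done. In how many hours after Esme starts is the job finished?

150/7 hours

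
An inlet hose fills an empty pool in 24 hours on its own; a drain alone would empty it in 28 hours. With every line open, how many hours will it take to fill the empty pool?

Net rate = 1/24 − 1/28 = (7 − 6)/168 = 1/168 per hour.
Filling time = 1 ÷ (1/168) = 168 hours.

168 hours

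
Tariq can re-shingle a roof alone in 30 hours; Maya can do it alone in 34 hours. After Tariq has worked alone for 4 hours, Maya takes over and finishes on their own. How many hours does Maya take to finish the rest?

In 4 hours Tariq does 4/30 = 2/15 of the job, leaving 13/15.
Maya works at 1/34 per hour, so finishing takes 13/15 ÷ 1/34 = 442/15 hours.

442/15 hours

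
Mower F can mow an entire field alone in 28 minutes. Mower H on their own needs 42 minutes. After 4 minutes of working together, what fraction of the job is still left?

16/21

Combined rate: 1/28 + 1/42 = (3 + 2)/84 = 5/84 per minute.
In 4 minutes they complete 4·5/84 = 5/21 of the job.
So 16/21 remains.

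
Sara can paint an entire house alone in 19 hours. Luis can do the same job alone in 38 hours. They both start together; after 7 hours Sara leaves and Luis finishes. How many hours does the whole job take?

In the first 7 hours the combined rate is 3/38, so 21/38 of the job is done, leaving 17/38.
After Sara leaves the rate is 1/38 per hour; the remaining 17/38 takes 17 hours.
Total = 7 + 17 = 24 hours.

24 hours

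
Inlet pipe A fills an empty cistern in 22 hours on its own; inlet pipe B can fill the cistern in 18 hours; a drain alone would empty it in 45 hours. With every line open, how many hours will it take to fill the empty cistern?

Net rate = 1/22 + 1/18 − 1/45 = (45 + 55 − 22)/990 = 78/990 = 13/165 per hour.
Filling time = 1 ÷ (13/165) = 165/13 hours.

165/13 hours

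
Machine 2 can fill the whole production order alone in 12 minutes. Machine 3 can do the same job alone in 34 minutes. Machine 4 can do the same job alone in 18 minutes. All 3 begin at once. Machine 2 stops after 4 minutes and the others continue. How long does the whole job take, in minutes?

In the first 4 minutes the combined rate is 103/612, so 103/153 of the job is done, leaving 50/153.
After Machine 2 leaves the rate is 13/153 per minute; the remaining 50/153 takes 50/13 minutes.
Total = 4 + 50/13 = 102/13 minutes.

102/13 minutes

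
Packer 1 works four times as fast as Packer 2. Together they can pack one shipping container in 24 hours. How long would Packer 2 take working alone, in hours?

Let Packer 2's rate be r; then Packer 1's rate is 4r, so together (4 + 1)r = 5r = 1/24.
Thus r = 1/120 per hour.
Packer 2 alone: 120 hours; Packer 1 alone: 30 hours.

120 hours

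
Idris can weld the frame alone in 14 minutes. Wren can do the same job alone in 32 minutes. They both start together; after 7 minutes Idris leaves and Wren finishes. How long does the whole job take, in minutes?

16 minutes

In the first 7 minutes the combined rate is 23/224, so 23/32 of the job is done, leaving 9/32.
After Idris leaves the rate is 1/32 per minute; the remaining 9/32 takes 9 minutes.
Total = 7 + 9 = 16 minutes.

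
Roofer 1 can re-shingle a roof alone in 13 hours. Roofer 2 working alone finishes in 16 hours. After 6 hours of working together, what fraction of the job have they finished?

87/104

Combined rate: 1/13 + 1/16 = (16 + 13)/208 = 29/208 per hour.
In 6 hours they complete 6·29/208 = 87/104 of the job.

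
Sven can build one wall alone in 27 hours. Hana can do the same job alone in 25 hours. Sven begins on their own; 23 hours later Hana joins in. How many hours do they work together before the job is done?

25/13 hours

In the first 23 hours Sven alone does 23/27 of the job, leaving 4/27.
Once everyone is working, combined rate: 1/27 + 1/25 = (25 + 27)/675 = 52/675 per hour.
Remaining 4/27 at 52/675 per hour takes 25/13 hours.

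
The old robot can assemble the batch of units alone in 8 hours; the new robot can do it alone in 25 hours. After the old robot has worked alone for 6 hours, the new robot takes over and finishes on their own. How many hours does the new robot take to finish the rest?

25/4 hours

In 6 hours the old robot does 6/8 = 3/4 of the job, leaving 1/4.
The new robot works at 1/25 per hour, so finishing takes 1/4 ÷ 1/25 = 25/4 hours.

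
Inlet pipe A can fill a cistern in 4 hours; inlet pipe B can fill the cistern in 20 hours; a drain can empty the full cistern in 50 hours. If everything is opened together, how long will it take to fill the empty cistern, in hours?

25/7 hours

Net rate = 1/4 + 1/20 − 1/50 = (25 + 5 − 2)/100 = 28/100 = 7/25 per hour.
Filling time = 1 ÷ (7/25) = 25/7 hours.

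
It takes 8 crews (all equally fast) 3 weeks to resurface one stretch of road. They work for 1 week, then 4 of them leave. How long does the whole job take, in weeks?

5 weeks

One crew does 1/24 of the job per week.
After 1 week with 8 crews, 1/3 is done (2/3 left).
With 4 crews the rate is 4/24 = 1/6, so the rest takes 2/3 ÷ 1/6 = 4 weeks.
Total = 1 + 4 = 5 weeks.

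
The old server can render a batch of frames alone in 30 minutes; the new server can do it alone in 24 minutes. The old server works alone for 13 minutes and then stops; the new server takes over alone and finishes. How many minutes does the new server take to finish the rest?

68/5 minutes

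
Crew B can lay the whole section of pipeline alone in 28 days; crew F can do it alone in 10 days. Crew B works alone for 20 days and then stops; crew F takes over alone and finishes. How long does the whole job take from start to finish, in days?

In 20 days crew B does 20/28 = 5/7 of the job, leaving 2/7.
Crew F works at 1/10 per day, so finishing takes 2/7 ÷ 1/10 = 20/7 days.
Total time = 20 + 20/7 = 160/7 days.

160/7 days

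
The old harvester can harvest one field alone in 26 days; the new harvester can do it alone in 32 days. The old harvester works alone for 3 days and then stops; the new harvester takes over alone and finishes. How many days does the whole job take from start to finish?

407/13 days

In 3 days the old harvester does 3/26 of the job, leaving 23/26.
The new harvester works at 1/32 per day, so finishing takes 23/26 ÷ 1/32 = 368/13 days.
Total time = 3 + 368/13 = 407/13 days.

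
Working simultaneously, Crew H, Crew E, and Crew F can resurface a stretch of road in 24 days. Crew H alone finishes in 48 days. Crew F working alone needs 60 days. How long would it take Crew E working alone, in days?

Combined rate is 1/24 per day.
Known contribution: 1/48 + 1/60 = (5 + 4)/240 = 9/240 = 3/80 per day.
So Crew E's rate is 1/24 − 3/80 = 1/240, meaning 240 days alone.

240 days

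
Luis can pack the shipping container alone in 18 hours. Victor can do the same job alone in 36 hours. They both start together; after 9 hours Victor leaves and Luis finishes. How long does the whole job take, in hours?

In the first 9 hours the combined rate is 1/12, so 3/4 of the job is done, leaving 1/4.
After Victor leaves the rate is 1/18 per hour; the remaining 1/4 takes 9/2 hours.
Total = 9 + 9/2 = 27/2 hours.

27/2 hours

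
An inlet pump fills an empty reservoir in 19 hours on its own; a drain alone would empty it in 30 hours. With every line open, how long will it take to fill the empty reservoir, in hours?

570/11 hours

Net rate = 1/19 − 1/30 = (30 − 19)/570 = 11/570 per hour.
Filling time = 1 ÷ (11/570) = 570/11 hours.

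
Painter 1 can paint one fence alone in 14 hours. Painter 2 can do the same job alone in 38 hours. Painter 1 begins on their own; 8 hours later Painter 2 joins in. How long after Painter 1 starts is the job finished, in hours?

161/13 hours

In the first 8 hours Painter 1 alone does 8/14 = 4/7 of the job, leaving 3/7.
Once everyone is working, combined rate: 1/14 + 1/38 = (19 + 7)/266 = 26/266 = 13/133 per hour.
Remaining 3/7 at 13/133 per hour takes 57/13 hours.
Total from the start = 8 + 57/13 = 161/13 hours.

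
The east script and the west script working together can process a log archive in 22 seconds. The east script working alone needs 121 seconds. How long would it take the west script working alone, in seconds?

242/9 seconds

Combined rate is 1/22 per second.
Known contribution: 1/121 per second.
So the west script's rate is 1/22 − 1/121 = 9/242, meaning 242/9 seconds alone.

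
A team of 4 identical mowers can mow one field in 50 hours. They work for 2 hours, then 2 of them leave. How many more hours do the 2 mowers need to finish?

96 hours

One mower does 1/200 of the job per hour.
After 2 hours with 4 mowers, 1/25 is done (24/25 left).
With 2 mowers the rate is 2/200 = 1/100, so the rest takes 24/25 ÷ 1/100 = 96 hours.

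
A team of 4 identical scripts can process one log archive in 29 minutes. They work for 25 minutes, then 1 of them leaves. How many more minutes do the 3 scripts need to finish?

16/3 minutes

One script does 1/116 of the job per minute.
After 25 minutes with 4 scripts, 25/29 is done (4/29 left).
With 3 scripts the rate is 3/116, so the rest takes 4/29 ÷ 3/116 = 16/3 minutes.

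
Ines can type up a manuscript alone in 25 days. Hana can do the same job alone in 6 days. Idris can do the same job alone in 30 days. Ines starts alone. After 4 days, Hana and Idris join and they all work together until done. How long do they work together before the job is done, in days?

In the first 4 days Ines alone does 4/25 of the job, leaving 21/25.
Once everyone is working, combined rate: 1/25 + 1/6 + 1/30 = (6 + 25 + 5)/150 = 36/150 = 6/25 per day.
Remaining 21/25 at 6/25 per day takes 7/2 days.

7/2 days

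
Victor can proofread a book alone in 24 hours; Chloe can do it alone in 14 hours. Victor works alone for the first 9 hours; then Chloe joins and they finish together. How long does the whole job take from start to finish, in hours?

276/19 hours

In 9 hours Victor does 9/24 = 3/8 of the job, leaving 5/8.
Victor and Chloe together work at 19/168 per hour, so finishing takes 5/8 ÷ 19/168 = 105/19 hours.
Total time = 9 + 105/19 = 276/19 hours.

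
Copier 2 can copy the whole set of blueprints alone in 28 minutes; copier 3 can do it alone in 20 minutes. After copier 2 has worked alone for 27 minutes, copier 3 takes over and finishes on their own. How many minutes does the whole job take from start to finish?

In 27 minutes copier 2 does 27/28 of the job, leaving 1/28.
Copier 3 works at 1/20 per minute, so finishing takes 1/28 ÷ 1/20 = 5/7 minutes.
Total time = 27 + 5/7 = 194/7 minutes.

194/7 minutes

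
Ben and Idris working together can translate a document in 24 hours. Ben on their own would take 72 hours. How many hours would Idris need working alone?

Combined rate is 1/24 per hour.
Known contribution: 1/72 per hour.
So Idris's rate is 1/24 − 1/72 = 1/36, meaning 36 hours alone.

36 hours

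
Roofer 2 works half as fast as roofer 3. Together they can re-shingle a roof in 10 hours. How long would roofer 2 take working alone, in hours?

30 hours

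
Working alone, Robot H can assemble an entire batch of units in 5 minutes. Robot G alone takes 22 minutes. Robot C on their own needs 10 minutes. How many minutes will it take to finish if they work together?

Combined rate: 1/5 + 1/22 + 1/10 = (22 + 5 + 11)/110 = 38/110 = 19/55 per minute.
Time = 1 ÷ (19/55) = 55/19 minutes.

55/19 minutes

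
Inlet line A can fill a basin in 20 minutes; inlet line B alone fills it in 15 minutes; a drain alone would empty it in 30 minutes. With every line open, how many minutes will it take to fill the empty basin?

Net rate = 1/20 + 1/15 − 1/30 = (3 + 4 − 2)/60 = 5/60 = 1/12 per minute.
Filling time = 1 ÷ (1/12) = 12 minutes.

12 minutes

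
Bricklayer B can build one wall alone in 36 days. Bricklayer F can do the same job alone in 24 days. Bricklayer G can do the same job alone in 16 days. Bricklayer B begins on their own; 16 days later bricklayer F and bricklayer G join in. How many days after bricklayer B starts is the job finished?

In the first 16 days bricklayer B alone does 16/36 = 4/9 of the job, leaving 5/9.
Once everyone is working, combined rate: 1/36 + 1/24 + 1/16 = (4 + 6 + 9)/144 = 19/144 per day.
Remaining 5/9 at 19/144 per day takes 80/19 days.
Total from the start = 16 + 80/19 = 384/19 days.

384/19 days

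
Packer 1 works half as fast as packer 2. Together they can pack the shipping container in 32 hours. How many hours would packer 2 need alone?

48 hours

Let packer 2's rate be r; then packer 1's rate is (1/2)r, so together (1/2 + 1)r = (3/2)r = 1/32.
Thus r = 1/48 per hour.
Packer 2 alone: 48 hours; packer 1 alone: 96 hours.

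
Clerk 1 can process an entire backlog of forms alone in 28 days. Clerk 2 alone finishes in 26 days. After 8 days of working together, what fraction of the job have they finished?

54/91

Combined rate: 1/28 + 1/26 = (13 + 14)/364 = 27/364 per day.
In 8 days they complete 8·27/364 = 54/91 of the job.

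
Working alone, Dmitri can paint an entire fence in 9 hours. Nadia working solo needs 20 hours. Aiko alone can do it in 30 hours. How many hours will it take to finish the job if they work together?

Combined rate: 1/9 + 1/20 + 1/30 = (20 + 9 + 6)/180 = 35/180 = 7/36 per hour.
Time = 1 ÷ (7/36) = 36/7 hours.

36/7 hours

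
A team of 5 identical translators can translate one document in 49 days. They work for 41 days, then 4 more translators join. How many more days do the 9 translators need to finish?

One translator does 1/245 of the job per day.
After 41 days with 5 translators, 41/49 is done (8/49 left).
With 9 translators the rate is 9/245, so the rest takes 8/49 ÷ 9/245 = 40/9 days.

40/9 days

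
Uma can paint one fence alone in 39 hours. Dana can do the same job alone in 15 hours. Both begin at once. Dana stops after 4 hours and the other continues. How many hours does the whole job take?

143/5 hours

In the first 4 hours the combined rate is 6/65, so 24/65 of the job is done, leaving 41/65.
After Dana leaves the rate is 1/39 per hour; the remaining 41/65 takes 123/5 hours.
Total = 4 + 123/5 = 143/5 hours.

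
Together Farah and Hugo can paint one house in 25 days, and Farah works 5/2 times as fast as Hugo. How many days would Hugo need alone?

Let Hugo's rate be r; then Farah's rate is (5/2)r, so together (5/2 + 1)r = (7/2)r = 1/25.
Thus r = 2/175 per day.
Hugo alone: 175/2 days; Farah alone: 35 days.

175/2 days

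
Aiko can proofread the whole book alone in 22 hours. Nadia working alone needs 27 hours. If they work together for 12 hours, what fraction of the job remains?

1/99

Combined rate: 1/22 + 1/27 = (27 + 22)/594 = 49/594 per hour.
In 12 hours they complete 12·49/594 = 98/99 of the job.
So 1/99 remains.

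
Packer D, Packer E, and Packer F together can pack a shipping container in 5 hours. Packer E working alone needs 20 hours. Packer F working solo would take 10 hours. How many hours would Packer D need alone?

Combined rate is 1/5 per hour.
Known contribution: 1/20 + 1/10 = (1 + 2)/20 = 3/20 per hour.
So Packer D's rate is 1/5 − 3/20 = 1/20, meaning 20 hours alone.

20 hours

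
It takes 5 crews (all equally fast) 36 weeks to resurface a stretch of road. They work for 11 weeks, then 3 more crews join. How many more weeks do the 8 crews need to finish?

One crew does 1/180 of the job per week.
After 11 weeks with 5 crews, 11/36 is done (25/36 left).
With 8 crews the rate is 8/180 = 2/45, so the rest takes 25/36 ÷ 2/45 = 125/8 weeks.

125/8 weeks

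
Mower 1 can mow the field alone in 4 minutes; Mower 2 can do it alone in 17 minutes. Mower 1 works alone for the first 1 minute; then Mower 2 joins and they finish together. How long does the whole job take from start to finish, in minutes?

24/7 minutes

In 1 minute Mower 1 does 1/4 of the job, leaving 3/4.
Mower 1 and Mower 2 together work at 21/68 per minute, so finishing takes 3/4 ÷ 21/68 = 17/7 minutes.
Total time = 1 + 17/7 = 24/7 minutes.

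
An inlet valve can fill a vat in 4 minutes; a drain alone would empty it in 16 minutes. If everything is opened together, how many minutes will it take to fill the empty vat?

Net rate = 1/4 − 1/16 = (4 − 1)/16 = 3/16 per minute.
Filling time = 1 ÷ (3/16) = 16/3 minutes.

16/3 minutes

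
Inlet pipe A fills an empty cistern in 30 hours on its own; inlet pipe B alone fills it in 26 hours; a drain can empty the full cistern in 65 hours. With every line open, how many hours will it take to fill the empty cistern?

195/11 hours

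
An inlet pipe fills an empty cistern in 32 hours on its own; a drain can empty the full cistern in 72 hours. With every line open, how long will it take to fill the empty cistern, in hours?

288/5 hours

Net rate = 1/32 − 1/72 = (9 − 4)/288 = 5/288 per hour.
Filling time = 1 ÷ (5/288) = 288/5 hours.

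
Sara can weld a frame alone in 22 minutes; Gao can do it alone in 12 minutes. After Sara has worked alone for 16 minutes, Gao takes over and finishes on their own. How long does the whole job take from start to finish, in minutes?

212/11 minutes

In 16 minutes Sara does 16/22 = 8/11 of the job, leaving 3/11.
Gao works at 1/12 per minute, so finishing takes 3/11 ÷ 1/12 = 36/11 minutes.
Total time = 16 + 36/11 = 212/11 minutes.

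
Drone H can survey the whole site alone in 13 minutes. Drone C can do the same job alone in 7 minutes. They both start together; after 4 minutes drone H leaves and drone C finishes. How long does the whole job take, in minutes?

63/13 minutes

In the first 4 minutes the combined rate is 20/91, so 80/91 of the job is done, leaving 11/91.
After drone H leaves the rate is 1/7 per minute; the remaining 11/91 takes 11/13 minutes.
Total = 4 + 11/13 = 63/13 minutes.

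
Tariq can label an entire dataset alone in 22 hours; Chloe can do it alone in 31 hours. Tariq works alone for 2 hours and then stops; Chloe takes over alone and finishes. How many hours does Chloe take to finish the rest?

310/11 hours

In 2 hours Tariq does 2/22 = 1/11 of the job, leaving 10/11.
Chloe works at 1/31 per hour, so finishing takes 10/11 ÷ 1/31 = 310/11 hours.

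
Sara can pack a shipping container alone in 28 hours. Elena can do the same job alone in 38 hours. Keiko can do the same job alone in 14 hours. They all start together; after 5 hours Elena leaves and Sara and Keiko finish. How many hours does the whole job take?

154/19 hours

In the first 5 hours the combined rate is 71/532, so 355/532 of the job is done, leaving 177/532.
After Elena leaves the rate is 3/28 per hour; the remaining 177/532 takes 59/19 hours.
Total = 5 + 59/19 = 154/19 hours.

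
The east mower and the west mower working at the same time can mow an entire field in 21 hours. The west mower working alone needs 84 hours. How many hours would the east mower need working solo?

Combined rate is 1/21 per hour.
Known contribution: 1/84 per hour.
So the east mower's rate is 1/21 − 1/84 = 1/28, meaning 28 hours alone.

28 hours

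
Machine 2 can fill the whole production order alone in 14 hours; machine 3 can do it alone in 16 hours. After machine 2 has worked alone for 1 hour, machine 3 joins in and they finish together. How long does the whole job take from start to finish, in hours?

119/15 hours

In 1 hour machine 2 does 1/14 of the job, leaving 13/14.
Machine 2 and machine 3 together work at 15/112 per hour, so finishing takes 13/14 ÷ 15/112 = 104/15 hours.
Total time = 1 + 104/15 = 119/15 hours.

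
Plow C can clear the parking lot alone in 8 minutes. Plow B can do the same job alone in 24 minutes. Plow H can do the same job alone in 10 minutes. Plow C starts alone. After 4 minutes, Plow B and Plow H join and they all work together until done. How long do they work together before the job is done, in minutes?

15/8 minutes

In the first 4 minutes Plow C alone does 4/8 = 1/2 of the job, leaving 1/2.
Once everyone is working, combined rate: 1/8 + 1/24 + 1/10 = (15 + 5 + 12)/120 = 32/120 = 4/15 per minute.
Remaining 1/2 at 4/15 per minute takes 15/8 minutes.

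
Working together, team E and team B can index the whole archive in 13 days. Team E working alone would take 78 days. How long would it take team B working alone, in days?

Combined rate is 1/13 per day.
Known contribution: 1/78 per day.
So team B's rate is 1/13 − 1/78 = 5/78, meaning 78/5 days alone.

78/5 days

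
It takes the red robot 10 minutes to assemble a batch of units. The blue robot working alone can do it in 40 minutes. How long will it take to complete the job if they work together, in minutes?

8 minutes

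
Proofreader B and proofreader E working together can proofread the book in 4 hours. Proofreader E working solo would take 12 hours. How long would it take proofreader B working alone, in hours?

6 hours

Combined rate is 1/4 per hour.
Known contribution: 1/12 per hour.
So proofreader B's rate is 1/4 − 1/12 = 1/6, meaning 6 hours alone.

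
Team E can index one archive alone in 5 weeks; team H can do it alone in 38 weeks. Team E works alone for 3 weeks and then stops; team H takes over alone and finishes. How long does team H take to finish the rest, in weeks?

In 3 weeks team E does 3/5 of the job, leaving 2/5.
Team H works at 1/38 per week, so finishing takes 2/5 ÷ 1/38 = 76/5 weeks.

76/5 weeks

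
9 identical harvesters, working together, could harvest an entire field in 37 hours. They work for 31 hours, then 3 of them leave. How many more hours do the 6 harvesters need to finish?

9 hours

One harvester does 1/333 of the job per hour.
After 31 hours with 9 harvesters, 31/37 is done (6/37 left).
With 6 harvesters the rate is 6/333 = 2/111, so the rest takes 6/37 ÷ 2/111 = 9 hours.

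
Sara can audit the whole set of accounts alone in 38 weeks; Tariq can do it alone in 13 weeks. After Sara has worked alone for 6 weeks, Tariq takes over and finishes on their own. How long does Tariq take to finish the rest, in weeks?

In 6 weeks Sara does 6/38 = 3/19 of the job, leaving 16/19.
Tariq works at 1/13 per week, so finishing takes 16/19 ÷ 1/13 = 208/19 weeks.

208/19 weeks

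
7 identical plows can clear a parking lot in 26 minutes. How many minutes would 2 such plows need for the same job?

Total work is 7·26 = 182 plow-minutes.
With 2 plows: 182/2 = 91 minutes.

91 minutes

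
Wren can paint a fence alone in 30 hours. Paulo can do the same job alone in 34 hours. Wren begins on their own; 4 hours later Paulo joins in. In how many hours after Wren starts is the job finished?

In the first 4 hours Wren alone does 4/30 = 2/15 of the job, leaving 13/15.
Once everyone is working, combined rate: 1/30 + 1/34 = (17 + 15)/510 = 32/510 = 16/255 per hour.
Remaining 13/15 at 16/255 per hour takes 221/16 hours.
Total from the start = 4 + 221/16 = 285/16 hours.

285/16 hours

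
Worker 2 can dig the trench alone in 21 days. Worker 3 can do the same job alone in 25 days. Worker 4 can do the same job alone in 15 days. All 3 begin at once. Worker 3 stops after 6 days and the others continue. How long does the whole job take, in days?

In the first 6 days the combined rate is 27/175, so 162/175 of the job is done, leaving 13/175.
After Worker 3 leaves the rate is 4/35 per day; the remaining 13/175 takes 13/20 days.
Total = 6 + 13/20 = 133/20 days.

133/20 days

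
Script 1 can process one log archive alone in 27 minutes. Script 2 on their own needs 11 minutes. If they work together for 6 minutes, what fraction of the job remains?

23/99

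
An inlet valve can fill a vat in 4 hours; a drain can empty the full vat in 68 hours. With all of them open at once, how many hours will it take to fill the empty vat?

Net rate = 1/4 − 1/68 = (17 − 1)/68 = 16/68 = 4/17 per hour.
Filling time = 1 ÷ (4/17) = 17/4 hours.

17/4 hours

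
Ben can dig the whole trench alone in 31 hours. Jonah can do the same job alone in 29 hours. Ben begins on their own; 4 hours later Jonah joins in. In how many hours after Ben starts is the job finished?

341/20 hours

In the first 4 hours Ben alone does 4/31 of the job, leaving 27/31.
Once everyone is working, combined rate: 1/31 + 1/29 = (29 + 31)/899 = 60/899 per hour.
Remaining 27/31 at 60/899 per hour takes 261/20 hours.
Total from the start = 4 + 261/20 = 341/20 hours.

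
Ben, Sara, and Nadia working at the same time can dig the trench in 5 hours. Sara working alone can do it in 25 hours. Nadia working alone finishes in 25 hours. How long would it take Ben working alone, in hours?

Combined rate is 1/5 per hour.
Known contribution: 1/25 + 1/25 = (1 + 1)/25 = 2/25 per hour.
So Ben's rate is 1/5 − 2/25 = 3/25, meaning 25/3 hours alone.

25/3 hours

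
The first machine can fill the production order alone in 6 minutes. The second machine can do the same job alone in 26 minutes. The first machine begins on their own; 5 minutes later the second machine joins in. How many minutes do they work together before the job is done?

In the first 5 minutes the first machine alone does 5/6 of the job, leaving 1/6.
Once everyone is working, combined rate: 1/6 + 1/26 = (13 + 3)/78 = 16/78 = 8/39 per minute.
Remaining 1/6 at 8/39 per minute takes 13/16 minutes.

13/16 minutes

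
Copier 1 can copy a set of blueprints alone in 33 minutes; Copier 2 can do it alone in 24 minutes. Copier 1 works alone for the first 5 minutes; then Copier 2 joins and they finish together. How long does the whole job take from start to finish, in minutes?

In 5 minutes Copier 1 does 5/33 of the job, leaving 28/33.
Copier 1 and Copier 2 together work at 19/264 per minute, so finishing takes 28/33 ÷ 19/264 = 224/19 minutes.
Total time = 5 + 224/19 = 319/19 minutes.

319/19 minutes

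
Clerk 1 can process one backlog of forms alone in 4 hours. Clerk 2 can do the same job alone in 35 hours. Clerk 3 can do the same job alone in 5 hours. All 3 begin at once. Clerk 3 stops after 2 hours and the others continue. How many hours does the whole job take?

In the first 2 hours the combined rate is 67/140, so 67/70 of the job is done, leaving 3/70.
After clerk 3 leaves the rate is 39/140 per hour; the remaining 3/70 takes 2/13 hours.
Total = 2 + 2/13 = 28/13 hours.

28/13 hours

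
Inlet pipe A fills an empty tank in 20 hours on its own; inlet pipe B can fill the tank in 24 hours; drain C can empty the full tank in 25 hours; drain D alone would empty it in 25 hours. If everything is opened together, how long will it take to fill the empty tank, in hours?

Net rate = 1/20 + 1/24 − 1/25 − 1/25 = (30 + 25 − 24 − 24)/600 = 7/600 per hour.
Filling time = 1 ÷ (7/600) = 600/7 hours.

600/7 hours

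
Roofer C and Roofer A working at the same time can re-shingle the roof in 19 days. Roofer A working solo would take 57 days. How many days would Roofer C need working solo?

57/2 days

Combined rate is 1/19 per day.
Known contribution: 1/57 per day.
So Roofer C's rate is 1/19 − 1/57 = 2/57, meaning 57/2 days alone.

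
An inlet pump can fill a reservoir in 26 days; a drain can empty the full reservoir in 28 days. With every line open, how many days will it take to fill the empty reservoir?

364 days

Net rate = 1/26 − 1/28 = (14 − 13)/364 = 1/364 per day.
Filling time = 1 ÷ (1/364) = 364 days.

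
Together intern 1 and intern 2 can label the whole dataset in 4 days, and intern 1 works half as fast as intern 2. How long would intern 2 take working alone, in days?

6 days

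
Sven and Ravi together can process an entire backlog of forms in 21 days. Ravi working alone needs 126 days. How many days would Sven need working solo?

Combined rate is 1/21 per day.
Known contribution: 1/126 per day.
So Sven's rate is 1/21 − 1/126 = 5/126, meaning 126/5 days alone.

126/5 days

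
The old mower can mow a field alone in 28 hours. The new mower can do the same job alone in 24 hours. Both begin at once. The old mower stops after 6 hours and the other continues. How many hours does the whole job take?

In the first 6 hours the combined rate is 13/168, so 13/28 of the job is done, leaving 15/28.
After the old mower leaves the rate is 1/24 per hour; the remaining 15/28 takes 90/7 hours.
Total = 6 + 90/7 = 132/7 hours.

132/7 hours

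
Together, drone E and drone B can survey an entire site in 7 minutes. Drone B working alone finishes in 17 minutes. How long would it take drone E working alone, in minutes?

119/10 minutes

Combined rate is 1/7 per minute.
Known contribution: 1/17 per minute.
So drone E's rate is 1/7 − 1/17 = 10/119, meaning 119/10 minutes alone.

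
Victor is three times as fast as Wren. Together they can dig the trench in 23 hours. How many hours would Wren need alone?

Let Wren's rate be r; then Victor's rate is 3r, so together (3 + 1)r = 4r = 1/23.
Thus r = 1/92 per hour.
Wren alone: 92 hours; Victor alone: 92/3 hours.

92 hours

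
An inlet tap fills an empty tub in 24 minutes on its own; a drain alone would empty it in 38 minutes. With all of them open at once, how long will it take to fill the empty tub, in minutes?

Net rate = 1/24 − 1/38 = (19 − 12)/456 = 7/456 per minute.
Filling time = 1 ÷ (7/456) = 456/7 minutes.

456/7 minutes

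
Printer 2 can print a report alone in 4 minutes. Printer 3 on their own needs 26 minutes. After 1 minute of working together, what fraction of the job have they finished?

Combined rate: 1/4 + 1/26 = (13 + 2)/52 = 15/52 per minute.
In 1 minute they complete 1·15/52 = 15/52 of the job.

15/52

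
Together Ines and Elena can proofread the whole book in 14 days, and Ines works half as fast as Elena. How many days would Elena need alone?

Let Elena's rate be r; then Ines's rate is (1/2)r, so together (1/2 + 1)r = (3/2)r = 1/14.
Thus r = 1/21 per day.
Elena alone: 21 days; Ines alone: 42 days.

21 days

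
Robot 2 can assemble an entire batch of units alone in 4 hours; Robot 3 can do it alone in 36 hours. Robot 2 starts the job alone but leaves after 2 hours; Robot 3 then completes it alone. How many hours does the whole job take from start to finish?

In 2 hours Robot 2 does 2/4 = 1/2 of the job, leaving 1/2.
Robot 3 works at 1/36 per hour, so finishing takes 1/2 ÷ 1/36 = 18 hours.
Total time = 2 + 18 = 20 hours.

20 hours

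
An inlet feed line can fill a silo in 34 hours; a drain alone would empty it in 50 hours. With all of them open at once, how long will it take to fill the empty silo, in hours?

Net rate = 1/34 − 1/50 = (25 − 17)/850 = 8/850 = 4/425 per hour.
Filling time = 1 ÷ (4/425) = 425/4 hours.

425/4 hours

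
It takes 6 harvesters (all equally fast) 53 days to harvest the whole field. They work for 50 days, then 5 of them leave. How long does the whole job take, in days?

68 days

One harvester does 1/318 of the job per day.
After 50 days with 6 harvesters, 50/53 is done (3/53 left).
With 1 harvester the rate is 1/318, so the rest takes 3/53 ÷ 1/318 = 18 days.
Total = 50 + 18 = 68 days.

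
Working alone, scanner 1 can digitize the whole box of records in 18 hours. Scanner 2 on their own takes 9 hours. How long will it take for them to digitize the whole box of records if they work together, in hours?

6 hours

Combined rate: 1/18 + 1/9 = (1 + 2)/18 = 3/18 = 1/6 per hour.
Time = 1 ÷ (1/6) = 6 hours.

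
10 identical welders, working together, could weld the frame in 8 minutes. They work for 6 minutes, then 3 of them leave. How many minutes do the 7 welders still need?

One welder does 1/80 of the job per minute.
After 6 minutes with 10 welders, 3/4 is done (1/4 left).
With 7 welders the rate is 7/80, so the rest takes 1/4 ÷ 7/80 = 20/7 minutes.

20/7 minutes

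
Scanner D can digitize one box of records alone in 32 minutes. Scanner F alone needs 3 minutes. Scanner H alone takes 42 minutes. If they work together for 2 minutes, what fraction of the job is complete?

Combined rate: 1/32 + 1/3 + 1/42 = (21 + 224 + 16)/672 = 261/672 = 87/224 per minute.
In 2 minutes they complete 2·87/224 = 87/112 of the job.

87/112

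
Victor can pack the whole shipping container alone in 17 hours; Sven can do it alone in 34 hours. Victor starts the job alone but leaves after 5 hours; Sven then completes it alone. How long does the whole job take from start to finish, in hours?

In 5 hours Victor does 5/17 of the job, leaving 12/17.
Sven works at 1/34 per hour, so finishing takes 12/17 ÷ 1/34 = 24 hours.
Total time = 5 + 24 = 29 hours.

29 hours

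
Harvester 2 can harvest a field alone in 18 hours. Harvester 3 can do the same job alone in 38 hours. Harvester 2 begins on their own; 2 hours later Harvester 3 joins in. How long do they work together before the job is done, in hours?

In the first 2 hours Harvester 2 alone does 2/18 = 1/9 of the job, leaving 8/9.
Once everyone is working, combined rate: 1/18 + 1/38 = (19 + 9)/342 = 28/342 = 14/171 per hour.
Remaining 8/9 at 14/171 per hour takes 76/7 hours.

76/7 hours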